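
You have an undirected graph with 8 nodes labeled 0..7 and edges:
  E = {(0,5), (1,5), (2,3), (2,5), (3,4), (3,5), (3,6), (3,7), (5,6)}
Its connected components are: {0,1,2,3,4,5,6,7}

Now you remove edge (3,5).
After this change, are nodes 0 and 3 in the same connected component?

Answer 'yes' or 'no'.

Initial components: {0,1,2,3,4,5,6,7}
Removing edge (3,5): not a bridge — component count unchanged at 1.
New components: {0,1,2,3,4,5,6,7}
Are 0 and 3 in the same component? yes

Answer: yes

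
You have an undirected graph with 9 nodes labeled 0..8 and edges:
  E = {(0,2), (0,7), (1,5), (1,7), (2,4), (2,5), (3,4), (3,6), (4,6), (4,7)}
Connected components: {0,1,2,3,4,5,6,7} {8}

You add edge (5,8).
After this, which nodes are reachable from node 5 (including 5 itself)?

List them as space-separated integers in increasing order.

Answer: 0 1 2 3 4 5 6 7 8

Derivation:
Before: nodes reachable from 5: {0,1,2,3,4,5,6,7}
Adding (5,8): merges 5's component with another. Reachability grows.
After: nodes reachable from 5: {0,1,2,3,4,5,6,7,8}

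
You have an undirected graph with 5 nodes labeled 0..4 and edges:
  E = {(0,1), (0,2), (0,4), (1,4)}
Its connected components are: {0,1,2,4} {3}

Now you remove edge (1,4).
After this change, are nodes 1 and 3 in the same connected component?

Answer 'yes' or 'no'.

Initial components: {0,1,2,4} {3}
Removing edge (1,4): not a bridge — component count unchanged at 2.
New components: {0,1,2,4} {3}
Are 1 and 3 in the same component? no

Answer: no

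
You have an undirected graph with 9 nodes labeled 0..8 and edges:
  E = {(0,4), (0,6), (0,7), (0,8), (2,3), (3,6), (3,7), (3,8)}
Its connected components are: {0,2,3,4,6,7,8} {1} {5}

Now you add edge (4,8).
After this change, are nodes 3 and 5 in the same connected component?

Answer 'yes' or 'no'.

Initial components: {0,2,3,4,6,7,8} {1} {5}
Adding edge (4,8): both already in same component {0,2,3,4,6,7,8}. No change.
New components: {0,2,3,4,6,7,8} {1} {5}
Are 3 and 5 in the same component? no

Answer: no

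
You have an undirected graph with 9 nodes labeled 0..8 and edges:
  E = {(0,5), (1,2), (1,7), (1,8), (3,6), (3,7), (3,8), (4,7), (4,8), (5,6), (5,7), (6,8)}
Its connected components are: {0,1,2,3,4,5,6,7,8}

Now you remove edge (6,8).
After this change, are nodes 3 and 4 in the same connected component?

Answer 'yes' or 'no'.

Initial components: {0,1,2,3,4,5,6,7,8}
Removing edge (6,8): not a bridge — component count unchanged at 1.
New components: {0,1,2,3,4,5,6,7,8}
Are 3 and 4 in the same component? yes

Answer: yes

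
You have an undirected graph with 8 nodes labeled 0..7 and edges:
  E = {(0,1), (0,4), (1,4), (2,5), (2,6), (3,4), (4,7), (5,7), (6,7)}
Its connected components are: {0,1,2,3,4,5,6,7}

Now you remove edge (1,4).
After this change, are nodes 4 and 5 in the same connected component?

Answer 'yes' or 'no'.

Initial components: {0,1,2,3,4,5,6,7}
Removing edge (1,4): not a bridge — component count unchanged at 1.
New components: {0,1,2,3,4,5,6,7}
Are 4 and 5 in the same component? yes

Answer: yes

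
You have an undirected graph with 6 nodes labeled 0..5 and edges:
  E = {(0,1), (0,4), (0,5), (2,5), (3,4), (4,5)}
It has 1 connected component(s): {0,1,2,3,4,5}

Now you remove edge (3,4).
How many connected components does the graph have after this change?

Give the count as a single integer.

Answer: 2

Derivation:
Initial component count: 1
Remove (3,4): it was a bridge. Count increases: 1 -> 2.
  After removal, components: {0,1,2,4,5} {3}
New component count: 2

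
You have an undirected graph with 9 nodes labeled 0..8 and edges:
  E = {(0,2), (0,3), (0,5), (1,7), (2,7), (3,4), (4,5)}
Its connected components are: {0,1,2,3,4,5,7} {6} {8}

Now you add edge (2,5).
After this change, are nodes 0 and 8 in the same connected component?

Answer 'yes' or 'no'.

Initial components: {0,1,2,3,4,5,7} {6} {8}
Adding edge (2,5): both already in same component {0,1,2,3,4,5,7}. No change.
New components: {0,1,2,3,4,5,7} {6} {8}
Are 0 and 8 in the same component? no

Answer: no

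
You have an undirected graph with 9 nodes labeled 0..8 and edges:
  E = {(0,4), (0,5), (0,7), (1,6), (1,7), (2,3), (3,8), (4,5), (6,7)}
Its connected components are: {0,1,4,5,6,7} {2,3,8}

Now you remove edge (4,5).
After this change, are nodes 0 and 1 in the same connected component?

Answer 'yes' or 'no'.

Initial components: {0,1,4,5,6,7} {2,3,8}
Removing edge (4,5): not a bridge — component count unchanged at 2.
New components: {0,1,4,5,6,7} {2,3,8}
Are 0 and 1 in the same component? yes

Answer: yes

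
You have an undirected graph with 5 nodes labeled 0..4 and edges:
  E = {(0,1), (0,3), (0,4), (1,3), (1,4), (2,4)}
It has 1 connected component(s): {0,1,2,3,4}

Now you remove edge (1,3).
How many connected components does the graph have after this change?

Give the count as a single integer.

Answer: 1

Derivation:
Initial component count: 1
Remove (1,3): not a bridge. Count unchanged: 1.
  After removal, components: {0,1,2,3,4}
New component count: 1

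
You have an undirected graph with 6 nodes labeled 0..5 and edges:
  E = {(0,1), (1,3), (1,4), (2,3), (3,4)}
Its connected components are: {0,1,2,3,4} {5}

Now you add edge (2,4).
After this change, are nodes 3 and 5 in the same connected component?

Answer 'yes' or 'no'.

Initial components: {0,1,2,3,4} {5}
Adding edge (2,4): both already in same component {0,1,2,3,4}. No change.
New components: {0,1,2,3,4} {5}
Are 3 and 5 in the same component? no

Answer: no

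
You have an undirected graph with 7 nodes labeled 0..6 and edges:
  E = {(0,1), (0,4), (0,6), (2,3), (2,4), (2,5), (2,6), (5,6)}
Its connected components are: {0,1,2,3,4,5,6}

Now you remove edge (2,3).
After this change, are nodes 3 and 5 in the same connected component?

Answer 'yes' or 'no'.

Initial components: {0,1,2,3,4,5,6}
Removing edge (2,3): it was a bridge — component count 1 -> 2.
New components: {0,1,2,4,5,6} {3}
Are 3 and 5 in the same component? no

Answer: no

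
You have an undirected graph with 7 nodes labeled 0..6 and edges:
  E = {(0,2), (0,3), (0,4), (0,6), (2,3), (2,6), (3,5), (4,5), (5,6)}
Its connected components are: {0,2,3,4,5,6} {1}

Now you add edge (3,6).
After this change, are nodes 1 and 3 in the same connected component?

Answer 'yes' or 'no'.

Answer: no

Derivation:
Initial components: {0,2,3,4,5,6} {1}
Adding edge (3,6): both already in same component {0,2,3,4,5,6}. No change.
New components: {0,2,3,4,5,6} {1}
Are 1 and 3 in the same component? no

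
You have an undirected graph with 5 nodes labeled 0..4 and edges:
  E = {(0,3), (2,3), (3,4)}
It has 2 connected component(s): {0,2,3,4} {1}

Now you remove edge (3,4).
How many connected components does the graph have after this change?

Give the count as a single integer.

Answer: 3

Derivation:
Initial component count: 2
Remove (3,4): it was a bridge. Count increases: 2 -> 3.
  After removal, components: {0,2,3} {1} {4}
New component count: 3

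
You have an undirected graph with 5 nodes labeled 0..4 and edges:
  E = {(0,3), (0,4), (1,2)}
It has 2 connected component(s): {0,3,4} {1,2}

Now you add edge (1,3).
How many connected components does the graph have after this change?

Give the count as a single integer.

Answer: 1

Derivation:
Initial component count: 2
Add (1,3): merges two components. Count decreases: 2 -> 1.
New component count: 1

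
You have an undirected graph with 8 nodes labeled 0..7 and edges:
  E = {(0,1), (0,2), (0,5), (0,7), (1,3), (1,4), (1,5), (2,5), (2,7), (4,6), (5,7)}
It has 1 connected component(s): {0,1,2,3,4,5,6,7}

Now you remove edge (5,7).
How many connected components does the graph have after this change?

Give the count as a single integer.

Initial component count: 1
Remove (5,7): not a bridge. Count unchanged: 1.
  After removal, components: {0,1,2,3,4,5,6,7}
New component count: 1

Answer: 1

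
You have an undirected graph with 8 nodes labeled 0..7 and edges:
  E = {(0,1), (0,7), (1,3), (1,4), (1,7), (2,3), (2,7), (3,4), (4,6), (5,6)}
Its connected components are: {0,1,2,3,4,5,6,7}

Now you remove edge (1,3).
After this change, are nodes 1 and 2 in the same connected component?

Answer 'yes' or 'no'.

Initial components: {0,1,2,3,4,5,6,7}
Removing edge (1,3): not a bridge — component count unchanged at 1.
New components: {0,1,2,3,4,5,6,7}
Are 1 and 2 in the same component? yes

Answer: yes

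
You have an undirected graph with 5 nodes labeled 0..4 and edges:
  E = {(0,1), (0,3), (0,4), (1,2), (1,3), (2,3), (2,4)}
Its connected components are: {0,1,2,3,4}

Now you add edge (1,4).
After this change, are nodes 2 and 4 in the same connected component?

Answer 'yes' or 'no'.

Answer: yes

Derivation:
Initial components: {0,1,2,3,4}
Adding edge (1,4): both already in same component {0,1,2,3,4}. No change.
New components: {0,1,2,3,4}
Are 2 and 4 in the same component? yes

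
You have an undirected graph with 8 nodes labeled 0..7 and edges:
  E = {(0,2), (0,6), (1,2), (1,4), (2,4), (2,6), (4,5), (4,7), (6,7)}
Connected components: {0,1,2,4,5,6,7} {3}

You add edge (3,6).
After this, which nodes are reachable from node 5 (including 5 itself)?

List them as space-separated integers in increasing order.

Before: nodes reachable from 5: {0,1,2,4,5,6,7}
Adding (3,6): merges 5's component with another. Reachability grows.
After: nodes reachable from 5: {0,1,2,3,4,5,6,7}

Answer: 0 1 2 3 4 5 6 7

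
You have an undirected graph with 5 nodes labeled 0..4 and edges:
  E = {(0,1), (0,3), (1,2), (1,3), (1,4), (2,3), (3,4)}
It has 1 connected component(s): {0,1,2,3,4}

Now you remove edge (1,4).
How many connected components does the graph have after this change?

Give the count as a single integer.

Initial component count: 1
Remove (1,4): not a bridge. Count unchanged: 1.
  After removal, components: {0,1,2,3,4}
New component count: 1

Answer: 1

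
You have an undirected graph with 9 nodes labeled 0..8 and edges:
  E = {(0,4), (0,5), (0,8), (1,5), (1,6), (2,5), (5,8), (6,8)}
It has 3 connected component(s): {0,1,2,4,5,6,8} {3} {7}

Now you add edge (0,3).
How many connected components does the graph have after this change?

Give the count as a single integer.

Initial component count: 3
Add (0,3): merges two components. Count decreases: 3 -> 2.
New component count: 2

Answer: 2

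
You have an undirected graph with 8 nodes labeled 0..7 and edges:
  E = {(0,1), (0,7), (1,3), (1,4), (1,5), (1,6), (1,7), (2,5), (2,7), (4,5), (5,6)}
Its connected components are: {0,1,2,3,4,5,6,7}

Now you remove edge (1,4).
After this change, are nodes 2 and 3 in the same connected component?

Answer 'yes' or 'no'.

Initial components: {0,1,2,3,4,5,6,7}
Removing edge (1,4): not a bridge — component count unchanged at 1.
New components: {0,1,2,3,4,5,6,7}
Are 2 and 3 in the same component? yes

Answer: yes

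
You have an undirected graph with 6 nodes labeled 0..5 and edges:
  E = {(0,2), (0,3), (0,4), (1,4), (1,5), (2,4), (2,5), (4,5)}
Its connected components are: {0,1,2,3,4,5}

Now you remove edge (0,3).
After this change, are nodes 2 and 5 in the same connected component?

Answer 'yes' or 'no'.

Answer: yes

Derivation:
Initial components: {0,1,2,3,4,5}
Removing edge (0,3): it was a bridge — component count 1 -> 2.
New components: {0,1,2,4,5} {3}
Are 2 and 5 in the same component? yes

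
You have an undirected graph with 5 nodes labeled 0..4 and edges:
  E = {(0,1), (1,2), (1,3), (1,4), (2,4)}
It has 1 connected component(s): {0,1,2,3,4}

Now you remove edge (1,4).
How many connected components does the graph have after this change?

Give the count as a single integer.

Answer: 1

Derivation:
Initial component count: 1
Remove (1,4): not a bridge. Count unchanged: 1.
  After removal, components: {0,1,2,3,4}
New component count: 1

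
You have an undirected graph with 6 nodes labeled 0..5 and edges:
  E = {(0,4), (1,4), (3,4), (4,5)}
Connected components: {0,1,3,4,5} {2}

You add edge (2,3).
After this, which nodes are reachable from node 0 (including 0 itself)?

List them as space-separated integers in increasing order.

Before: nodes reachable from 0: {0,1,3,4,5}
Adding (2,3): merges 0's component with another. Reachability grows.
After: nodes reachable from 0: {0,1,2,3,4,5}

Answer: 0 1 2 3 4 5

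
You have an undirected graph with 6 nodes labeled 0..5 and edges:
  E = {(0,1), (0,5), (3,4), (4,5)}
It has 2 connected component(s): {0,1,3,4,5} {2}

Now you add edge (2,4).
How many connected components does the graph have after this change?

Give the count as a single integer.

Initial component count: 2
Add (2,4): merges two components. Count decreases: 2 -> 1.
New component count: 1

Answer: 1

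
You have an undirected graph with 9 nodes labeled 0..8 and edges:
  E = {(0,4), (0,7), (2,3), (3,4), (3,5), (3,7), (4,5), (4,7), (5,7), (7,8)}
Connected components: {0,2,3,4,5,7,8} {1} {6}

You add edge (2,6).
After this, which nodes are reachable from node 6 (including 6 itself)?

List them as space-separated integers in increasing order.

Before: nodes reachable from 6: {6}
Adding (2,6): merges 6's component with another. Reachability grows.
After: nodes reachable from 6: {0,2,3,4,5,6,7,8}

Answer: 0 2 3 4 5 6 7 8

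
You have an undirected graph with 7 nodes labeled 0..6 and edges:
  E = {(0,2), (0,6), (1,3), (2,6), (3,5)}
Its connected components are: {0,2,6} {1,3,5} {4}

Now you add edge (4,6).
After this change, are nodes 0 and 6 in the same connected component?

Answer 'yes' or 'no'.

Initial components: {0,2,6} {1,3,5} {4}
Adding edge (4,6): merges {4} and {0,2,6}.
New components: {0,2,4,6} {1,3,5}
Are 0 and 6 in the same component? yes

Answer: yes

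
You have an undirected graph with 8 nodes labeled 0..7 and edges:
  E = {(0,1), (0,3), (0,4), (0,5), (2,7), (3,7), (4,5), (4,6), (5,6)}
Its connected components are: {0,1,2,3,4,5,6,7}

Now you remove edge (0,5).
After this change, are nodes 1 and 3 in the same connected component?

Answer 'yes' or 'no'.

Initial components: {0,1,2,3,4,5,6,7}
Removing edge (0,5): not a bridge — component count unchanged at 1.
New components: {0,1,2,3,4,5,6,7}
Are 1 and 3 in the same component? yes

Answer: yes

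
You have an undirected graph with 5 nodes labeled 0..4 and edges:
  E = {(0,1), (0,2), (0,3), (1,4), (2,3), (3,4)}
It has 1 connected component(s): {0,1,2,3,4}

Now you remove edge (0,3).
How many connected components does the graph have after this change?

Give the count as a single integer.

Initial component count: 1
Remove (0,3): not a bridge. Count unchanged: 1.
  After removal, components: {0,1,2,3,4}
New component count: 1

Answer: 1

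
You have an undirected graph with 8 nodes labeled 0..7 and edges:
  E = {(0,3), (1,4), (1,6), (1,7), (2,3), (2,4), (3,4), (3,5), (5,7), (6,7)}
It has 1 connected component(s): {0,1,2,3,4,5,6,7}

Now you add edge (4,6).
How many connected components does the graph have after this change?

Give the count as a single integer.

Answer: 1

Derivation:
Initial component count: 1
Add (4,6): endpoints already in same component. Count unchanged: 1.
New component count: 1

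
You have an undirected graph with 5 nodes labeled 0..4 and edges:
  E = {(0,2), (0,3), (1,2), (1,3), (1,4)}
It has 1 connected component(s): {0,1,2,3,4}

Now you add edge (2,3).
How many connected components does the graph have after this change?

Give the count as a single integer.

Answer: 1

Derivation:
Initial component count: 1
Add (2,3): endpoints already in same component. Count unchanged: 1.
New component count: 1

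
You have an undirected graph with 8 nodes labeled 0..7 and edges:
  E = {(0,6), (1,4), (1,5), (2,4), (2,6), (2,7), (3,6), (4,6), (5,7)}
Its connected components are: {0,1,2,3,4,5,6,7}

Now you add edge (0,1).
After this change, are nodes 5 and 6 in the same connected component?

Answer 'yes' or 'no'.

Initial components: {0,1,2,3,4,5,6,7}
Adding edge (0,1): both already in same component {0,1,2,3,4,5,6,7}. No change.
New components: {0,1,2,3,4,5,6,7}
Are 5 and 6 in the same component? yes

Answer: yes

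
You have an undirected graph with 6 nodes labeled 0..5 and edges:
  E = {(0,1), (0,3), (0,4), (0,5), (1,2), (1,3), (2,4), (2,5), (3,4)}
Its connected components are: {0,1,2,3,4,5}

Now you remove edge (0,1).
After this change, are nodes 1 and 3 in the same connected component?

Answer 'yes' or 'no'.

Initial components: {0,1,2,3,4,5}
Removing edge (0,1): not a bridge — component count unchanged at 1.
New components: {0,1,2,3,4,5}
Are 1 and 3 in the same component? yes

Answer: yes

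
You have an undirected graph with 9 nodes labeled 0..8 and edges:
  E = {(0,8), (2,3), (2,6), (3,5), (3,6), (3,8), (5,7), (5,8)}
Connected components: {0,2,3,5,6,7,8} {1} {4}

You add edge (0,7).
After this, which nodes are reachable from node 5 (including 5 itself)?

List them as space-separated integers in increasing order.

Answer: 0 2 3 5 6 7 8

Derivation:
Before: nodes reachable from 5: {0,2,3,5,6,7,8}
Adding (0,7): both endpoints already in same component. Reachability from 5 unchanged.
After: nodes reachable from 5: {0,2,3,5,6,7,8}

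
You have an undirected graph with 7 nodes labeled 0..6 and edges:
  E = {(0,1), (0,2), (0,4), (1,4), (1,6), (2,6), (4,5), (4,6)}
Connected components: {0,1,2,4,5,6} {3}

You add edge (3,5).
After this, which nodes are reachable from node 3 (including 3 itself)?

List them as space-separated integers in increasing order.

Answer: 0 1 2 3 4 5 6

Derivation:
Before: nodes reachable from 3: {3}
Adding (3,5): merges 3's component with another. Reachability grows.
After: nodes reachable from 3: {0,1,2,3,4,5,6}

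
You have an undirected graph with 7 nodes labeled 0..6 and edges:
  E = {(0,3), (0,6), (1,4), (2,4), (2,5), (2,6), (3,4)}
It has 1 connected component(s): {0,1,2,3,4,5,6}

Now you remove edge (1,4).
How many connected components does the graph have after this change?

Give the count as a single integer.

Initial component count: 1
Remove (1,4): it was a bridge. Count increases: 1 -> 2.
  After removal, components: {0,2,3,4,5,6} {1}
New component count: 2

Answer: 2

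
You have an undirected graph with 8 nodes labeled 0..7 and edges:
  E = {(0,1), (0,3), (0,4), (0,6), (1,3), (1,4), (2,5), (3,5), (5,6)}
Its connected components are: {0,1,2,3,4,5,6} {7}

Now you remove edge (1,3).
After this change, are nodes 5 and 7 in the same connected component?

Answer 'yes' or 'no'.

Answer: no

Derivation:
Initial components: {0,1,2,3,4,5,6} {7}
Removing edge (1,3): not a bridge — component count unchanged at 2.
New components: {0,1,2,3,4,5,6} {7}
Are 5 and 7 in the same component? no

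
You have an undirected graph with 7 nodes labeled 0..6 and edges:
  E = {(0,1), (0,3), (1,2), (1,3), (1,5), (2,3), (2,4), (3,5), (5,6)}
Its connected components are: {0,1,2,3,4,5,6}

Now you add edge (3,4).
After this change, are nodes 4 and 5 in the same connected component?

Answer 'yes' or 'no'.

Initial components: {0,1,2,3,4,5,6}
Adding edge (3,4): both already in same component {0,1,2,3,4,5,6}. No change.
New components: {0,1,2,3,4,5,6}
Are 4 and 5 in the same component? yes

Answer: yes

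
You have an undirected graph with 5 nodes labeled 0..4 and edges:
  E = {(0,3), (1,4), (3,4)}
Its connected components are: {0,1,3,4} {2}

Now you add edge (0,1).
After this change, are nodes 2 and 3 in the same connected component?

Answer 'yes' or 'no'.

Initial components: {0,1,3,4} {2}
Adding edge (0,1): both already in same component {0,1,3,4}. No change.
New components: {0,1,3,4} {2}
Are 2 and 3 in the same component? no

Answer: no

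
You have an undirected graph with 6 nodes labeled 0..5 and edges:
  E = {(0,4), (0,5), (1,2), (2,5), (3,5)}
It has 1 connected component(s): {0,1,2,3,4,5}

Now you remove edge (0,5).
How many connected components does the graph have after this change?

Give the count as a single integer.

Initial component count: 1
Remove (0,5): it was a bridge. Count increases: 1 -> 2.
  After removal, components: {0,4} {1,2,3,5}
New component count: 2

Answer: 2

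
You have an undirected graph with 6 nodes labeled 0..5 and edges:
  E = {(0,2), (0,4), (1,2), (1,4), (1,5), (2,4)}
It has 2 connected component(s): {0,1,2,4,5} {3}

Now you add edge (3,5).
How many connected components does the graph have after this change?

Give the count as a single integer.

Answer: 1

Derivation:
Initial component count: 2
Add (3,5): merges two components. Count decreases: 2 -> 1.
New component count: 1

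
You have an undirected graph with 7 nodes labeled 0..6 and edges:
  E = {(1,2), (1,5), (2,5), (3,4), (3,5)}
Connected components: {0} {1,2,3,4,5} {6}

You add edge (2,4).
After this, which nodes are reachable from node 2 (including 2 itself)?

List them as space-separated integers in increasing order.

Before: nodes reachable from 2: {1,2,3,4,5}
Adding (2,4): both endpoints already in same component. Reachability from 2 unchanged.
After: nodes reachable from 2: {1,2,3,4,5}

Answer: 1 2 3 4 5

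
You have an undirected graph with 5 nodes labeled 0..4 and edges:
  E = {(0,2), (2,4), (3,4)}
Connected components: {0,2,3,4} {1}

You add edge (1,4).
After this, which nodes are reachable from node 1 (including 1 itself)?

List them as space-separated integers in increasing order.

Answer: 0 1 2 3 4

Derivation:
Before: nodes reachable from 1: {1}
Adding (1,4): merges 1's component with another. Reachability grows.
After: nodes reachable from 1: {0,1,2,3,4}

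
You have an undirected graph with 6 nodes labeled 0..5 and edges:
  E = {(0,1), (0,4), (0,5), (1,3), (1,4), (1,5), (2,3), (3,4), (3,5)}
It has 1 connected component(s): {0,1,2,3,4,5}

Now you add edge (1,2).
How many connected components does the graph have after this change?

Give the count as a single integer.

Answer: 1

Derivation:
Initial component count: 1
Add (1,2): endpoints already in same component. Count unchanged: 1.
New component count: 1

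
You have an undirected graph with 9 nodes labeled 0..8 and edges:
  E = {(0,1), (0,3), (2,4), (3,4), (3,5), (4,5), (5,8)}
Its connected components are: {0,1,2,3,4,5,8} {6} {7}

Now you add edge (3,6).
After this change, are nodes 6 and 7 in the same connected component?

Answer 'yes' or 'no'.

Initial components: {0,1,2,3,4,5,8} {6} {7}
Adding edge (3,6): merges {0,1,2,3,4,5,8} and {6}.
New components: {0,1,2,3,4,5,6,8} {7}
Are 6 and 7 in the same component? no

Answer: no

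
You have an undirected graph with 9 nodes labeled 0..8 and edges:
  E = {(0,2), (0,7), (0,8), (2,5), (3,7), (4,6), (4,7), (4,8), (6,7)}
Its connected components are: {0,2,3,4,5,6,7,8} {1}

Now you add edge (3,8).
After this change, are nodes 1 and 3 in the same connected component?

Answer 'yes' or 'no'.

Answer: no

Derivation:
Initial components: {0,2,3,4,5,6,7,8} {1}
Adding edge (3,8): both already in same component {0,2,3,4,5,6,7,8}. No change.
New components: {0,2,3,4,5,6,7,8} {1}
Are 1 and 3 in the same component? no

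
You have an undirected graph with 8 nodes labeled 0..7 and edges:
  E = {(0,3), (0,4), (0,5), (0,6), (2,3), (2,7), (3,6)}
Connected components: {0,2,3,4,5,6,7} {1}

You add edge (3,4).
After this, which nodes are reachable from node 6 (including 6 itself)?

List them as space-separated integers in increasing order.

Answer: 0 2 3 4 5 6 7

Derivation:
Before: nodes reachable from 6: {0,2,3,4,5,6,7}
Adding (3,4): both endpoints already in same component. Reachability from 6 unchanged.
After: nodes reachable from 6: {0,2,3,4,5,6,7}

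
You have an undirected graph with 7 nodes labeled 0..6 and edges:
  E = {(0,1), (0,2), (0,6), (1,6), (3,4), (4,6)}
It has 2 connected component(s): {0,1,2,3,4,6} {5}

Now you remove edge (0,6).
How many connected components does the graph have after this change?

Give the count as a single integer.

Initial component count: 2
Remove (0,6): not a bridge. Count unchanged: 2.
  After removal, components: {0,1,2,3,4,6} {5}
New component count: 2

Answer: 2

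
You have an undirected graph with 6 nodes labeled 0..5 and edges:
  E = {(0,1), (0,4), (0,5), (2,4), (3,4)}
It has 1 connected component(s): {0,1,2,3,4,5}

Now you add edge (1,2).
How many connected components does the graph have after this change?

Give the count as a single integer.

Initial component count: 1
Add (1,2): endpoints already in same component. Count unchanged: 1.
New component count: 1

Answer: 1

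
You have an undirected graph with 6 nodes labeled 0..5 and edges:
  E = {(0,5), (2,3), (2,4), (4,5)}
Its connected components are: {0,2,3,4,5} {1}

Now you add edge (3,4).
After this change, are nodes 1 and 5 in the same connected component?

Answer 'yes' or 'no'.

Initial components: {0,2,3,4,5} {1}
Adding edge (3,4): both already in same component {0,2,3,4,5}. No change.
New components: {0,2,3,4,5} {1}
Are 1 and 5 in the same component? no

Answer: no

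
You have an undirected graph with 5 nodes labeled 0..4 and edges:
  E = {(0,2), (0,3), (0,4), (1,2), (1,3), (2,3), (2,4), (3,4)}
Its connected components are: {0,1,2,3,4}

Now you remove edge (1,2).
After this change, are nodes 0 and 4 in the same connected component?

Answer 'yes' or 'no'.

Initial components: {0,1,2,3,4}
Removing edge (1,2): not a bridge — component count unchanged at 1.
New components: {0,1,2,3,4}
Are 0 and 4 in the same component? yes

Answer: yes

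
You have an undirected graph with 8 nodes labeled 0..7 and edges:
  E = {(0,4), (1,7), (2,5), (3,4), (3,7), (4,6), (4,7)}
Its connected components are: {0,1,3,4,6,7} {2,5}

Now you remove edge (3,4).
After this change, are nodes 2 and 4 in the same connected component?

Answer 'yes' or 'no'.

Answer: no

Derivation:
Initial components: {0,1,3,4,6,7} {2,5}
Removing edge (3,4): not a bridge — component count unchanged at 2.
New components: {0,1,3,4,6,7} {2,5}
Are 2 and 4 in the same component? no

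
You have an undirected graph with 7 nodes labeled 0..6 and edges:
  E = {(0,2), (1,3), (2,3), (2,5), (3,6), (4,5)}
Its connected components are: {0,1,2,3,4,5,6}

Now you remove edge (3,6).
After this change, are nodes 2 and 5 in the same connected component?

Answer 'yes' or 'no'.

Answer: yes

Derivation:
Initial components: {0,1,2,3,4,5,6}
Removing edge (3,6): it was a bridge — component count 1 -> 2.
New components: {0,1,2,3,4,5} {6}
Are 2 and 5 in the same component? yes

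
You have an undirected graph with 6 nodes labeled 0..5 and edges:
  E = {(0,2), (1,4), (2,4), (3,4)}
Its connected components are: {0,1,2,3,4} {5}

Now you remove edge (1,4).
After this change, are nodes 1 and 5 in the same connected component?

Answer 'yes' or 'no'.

Answer: no

Derivation:
Initial components: {0,1,2,3,4} {5}
Removing edge (1,4): it was a bridge — component count 2 -> 3.
New components: {0,2,3,4} {1} {5}
Are 1 and 5 in the same component? no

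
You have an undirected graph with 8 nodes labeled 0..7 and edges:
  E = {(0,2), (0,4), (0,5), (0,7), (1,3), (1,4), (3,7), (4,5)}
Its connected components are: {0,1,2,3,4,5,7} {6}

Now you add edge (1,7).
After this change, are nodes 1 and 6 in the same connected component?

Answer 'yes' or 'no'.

Initial components: {0,1,2,3,4,5,7} {6}
Adding edge (1,7): both already in same component {0,1,2,3,4,5,7}. No change.
New components: {0,1,2,3,4,5,7} {6}
Are 1 and 6 in the same component? no

Answer: no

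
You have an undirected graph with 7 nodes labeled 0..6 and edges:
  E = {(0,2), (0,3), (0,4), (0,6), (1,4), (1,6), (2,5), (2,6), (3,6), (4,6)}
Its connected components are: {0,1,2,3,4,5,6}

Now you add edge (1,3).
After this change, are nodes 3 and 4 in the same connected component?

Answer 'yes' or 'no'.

Answer: yes

Derivation:
Initial components: {0,1,2,3,4,5,6}
Adding edge (1,3): both already in same component {0,1,2,3,4,5,6}. No change.
New components: {0,1,2,3,4,5,6}
Are 3 and 4 in the same component? yes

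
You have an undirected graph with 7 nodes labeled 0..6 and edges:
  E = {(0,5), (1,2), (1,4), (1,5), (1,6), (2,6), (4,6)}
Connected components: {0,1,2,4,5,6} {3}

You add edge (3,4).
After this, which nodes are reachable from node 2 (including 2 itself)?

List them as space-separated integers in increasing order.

Before: nodes reachable from 2: {0,1,2,4,5,6}
Adding (3,4): merges 2's component with another. Reachability grows.
After: nodes reachable from 2: {0,1,2,3,4,5,6}

Answer: 0 1 2 3 4 5 6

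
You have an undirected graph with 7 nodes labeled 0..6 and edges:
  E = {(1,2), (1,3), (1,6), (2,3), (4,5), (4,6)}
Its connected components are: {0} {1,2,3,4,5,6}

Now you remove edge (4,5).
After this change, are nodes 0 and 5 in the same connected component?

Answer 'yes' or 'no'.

Initial components: {0} {1,2,3,4,5,6}
Removing edge (4,5): it was a bridge — component count 2 -> 3.
New components: {0} {1,2,3,4,6} {5}
Are 0 and 5 in the same component? no

Answer: no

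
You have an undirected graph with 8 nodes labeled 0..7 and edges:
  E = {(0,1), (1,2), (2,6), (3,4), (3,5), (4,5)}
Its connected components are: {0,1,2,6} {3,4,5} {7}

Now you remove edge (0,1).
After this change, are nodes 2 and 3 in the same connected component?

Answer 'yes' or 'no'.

Answer: no

Derivation:
Initial components: {0,1,2,6} {3,4,5} {7}
Removing edge (0,1): it was a bridge — component count 3 -> 4.
New components: {0} {1,2,6} {3,4,5} {7}
Are 2 and 3 in the same component? no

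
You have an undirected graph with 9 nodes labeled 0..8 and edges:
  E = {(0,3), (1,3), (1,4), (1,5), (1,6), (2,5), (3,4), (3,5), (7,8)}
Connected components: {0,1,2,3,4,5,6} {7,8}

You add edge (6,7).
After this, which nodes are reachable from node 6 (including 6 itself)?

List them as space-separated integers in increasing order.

Before: nodes reachable from 6: {0,1,2,3,4,5,6}
Adding (6,7): merges 6's component with another. Reachability grows.
After: nodes reachable from 6: {0,1,2,3,4,5,6,7,8}

Answer: 0 1 2 3 4 5 6 7 8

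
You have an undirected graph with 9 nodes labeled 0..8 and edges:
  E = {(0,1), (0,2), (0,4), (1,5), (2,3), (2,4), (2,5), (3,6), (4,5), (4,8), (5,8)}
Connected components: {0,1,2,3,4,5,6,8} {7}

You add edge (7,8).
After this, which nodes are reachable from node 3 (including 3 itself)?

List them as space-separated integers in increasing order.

Answer: 0 1 2 3 4 5 6 7 8

Derivation:
Before: nodes reachable from 3: {0,1,2,3,4,5,6,8}
Adding (7,8): merges 3's component with another. Reachability grows.
After: nodes reachable from 3: {0,1,2,3,4,5,6,7,8}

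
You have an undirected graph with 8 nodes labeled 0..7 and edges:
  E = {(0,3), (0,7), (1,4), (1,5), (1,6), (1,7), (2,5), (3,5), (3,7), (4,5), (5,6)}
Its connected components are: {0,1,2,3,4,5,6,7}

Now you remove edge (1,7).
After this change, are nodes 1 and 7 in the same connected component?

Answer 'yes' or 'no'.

Initial components: {0,1,2,3,4,5,6,7}
Removing edge (1,7): not a bridge — component count unchanged at 1.
New components: {0,1,2,3,4,5,6,7}
Are 1 and 7 in the same component? yes

Answer: yes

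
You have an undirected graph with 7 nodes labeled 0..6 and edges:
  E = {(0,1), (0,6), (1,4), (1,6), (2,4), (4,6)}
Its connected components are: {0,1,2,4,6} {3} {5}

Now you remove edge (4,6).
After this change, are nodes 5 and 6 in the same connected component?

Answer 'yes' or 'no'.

Answer: no

Derivation:
Initial components: {0,1,2,4,6} {3} {5}
Removing edge (4,6): not a bridge — component count unchanged at 3.
New components: {0,1,2,4,6} {3} {5}
Are 5 and 6 in the same component? no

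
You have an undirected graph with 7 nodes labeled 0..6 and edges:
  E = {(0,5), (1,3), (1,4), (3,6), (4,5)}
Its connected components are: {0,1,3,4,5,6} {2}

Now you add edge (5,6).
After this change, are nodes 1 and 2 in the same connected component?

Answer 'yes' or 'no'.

Answer: no

Derivation:
Initial components: {0,1,3,4,5,6} {2}
Adding edge (5,6): both already in same component {0,1,3,4,5,6}. No change.
New components: {0,1,3,4,5,6} {2}
Are 1 and 2 in the same component? no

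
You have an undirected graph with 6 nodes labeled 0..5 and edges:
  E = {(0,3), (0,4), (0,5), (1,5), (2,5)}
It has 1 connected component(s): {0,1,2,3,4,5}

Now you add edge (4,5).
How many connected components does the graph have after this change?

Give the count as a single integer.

Answer: 1

Derivation:
Initial component count: 1
Add (4,5): endpoints already in same component. Count unchanged: 1.
New component count: 1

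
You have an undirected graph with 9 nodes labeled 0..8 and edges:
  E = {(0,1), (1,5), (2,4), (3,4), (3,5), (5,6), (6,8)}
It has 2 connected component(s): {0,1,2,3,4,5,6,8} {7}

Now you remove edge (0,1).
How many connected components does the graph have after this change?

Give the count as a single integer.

Initial component count: 2
Remove (0,1): it was a bridge. Count increases: 2 -> 3.
  After removal, components: {0} {1,2,3,4,5,6,8} {7}
New component count: 3

Answer: 3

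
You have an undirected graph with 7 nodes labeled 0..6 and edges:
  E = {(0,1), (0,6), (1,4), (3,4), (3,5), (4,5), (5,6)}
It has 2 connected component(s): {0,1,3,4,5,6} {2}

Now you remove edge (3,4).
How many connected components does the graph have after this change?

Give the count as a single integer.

Initial component count: 2
Remove (3,4): not a bridge. Count unchanged: 2.
  After removal, components: {0,1,3,4,5,6} {2}
New component count: 2

Answer: 2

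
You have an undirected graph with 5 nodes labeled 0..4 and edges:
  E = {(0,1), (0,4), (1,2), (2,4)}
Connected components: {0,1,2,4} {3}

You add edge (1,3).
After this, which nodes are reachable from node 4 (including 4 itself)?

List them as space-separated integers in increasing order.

Answer: 0 1 2 3 4

Derivation:
Before: nodes reachable from 4: {0,1,2,4}
Adding (1,3): merges 4's component with another. Reachability grows.
After: nodes reachable from 4: {0,1,2,3,4}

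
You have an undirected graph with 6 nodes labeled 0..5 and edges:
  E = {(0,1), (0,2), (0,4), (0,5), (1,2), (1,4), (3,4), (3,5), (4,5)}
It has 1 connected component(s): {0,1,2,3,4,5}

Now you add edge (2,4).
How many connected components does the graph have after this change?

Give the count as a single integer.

Answer: 1

Derivation:
Initial component count: 1
Add (2,4): endpoints already in same component. Count unchanged: 1.
New component count: 1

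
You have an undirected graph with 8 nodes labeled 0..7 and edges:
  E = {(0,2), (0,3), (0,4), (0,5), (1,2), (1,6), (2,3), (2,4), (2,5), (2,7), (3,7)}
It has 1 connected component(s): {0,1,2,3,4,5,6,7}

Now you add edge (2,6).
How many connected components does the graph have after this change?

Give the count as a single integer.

Initial component count: 1
Add (2,6): endpoints already in same component. Count unchanged: 1.
New component count: 1

Answer: 1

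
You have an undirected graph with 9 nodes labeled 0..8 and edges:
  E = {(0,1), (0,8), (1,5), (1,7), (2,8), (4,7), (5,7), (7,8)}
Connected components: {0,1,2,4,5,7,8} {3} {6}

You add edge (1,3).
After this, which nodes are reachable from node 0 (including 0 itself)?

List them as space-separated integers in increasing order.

Before: nodes reachable from 0: {0,1,2,4,5,7,8}
Adding (1,3): merges 0's component with another. Reachability grows.
After: nodes reachable from 0: {0,1,2,3,4,5,7,8}

Answer: 0 1 2 3 4 5 7 8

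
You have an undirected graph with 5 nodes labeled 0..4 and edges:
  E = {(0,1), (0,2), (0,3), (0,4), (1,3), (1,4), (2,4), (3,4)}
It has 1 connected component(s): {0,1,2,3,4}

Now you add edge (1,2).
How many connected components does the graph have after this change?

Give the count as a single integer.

Answer: 1

Derivation:
Initial component count: 1
Add (1,2): endpoints already in same component. Count unchanged: 1.
New component count: 1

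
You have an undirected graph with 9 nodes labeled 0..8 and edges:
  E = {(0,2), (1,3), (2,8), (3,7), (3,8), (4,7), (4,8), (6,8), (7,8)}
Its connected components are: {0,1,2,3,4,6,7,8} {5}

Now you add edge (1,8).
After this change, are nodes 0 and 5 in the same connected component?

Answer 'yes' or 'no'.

Initial components: {0,1,2,3,4,6,7,8} {5}
Adding edge (1,8): both already in same component {0,1,2,3,4,6,7,8}. No change.
New components: {0,1,2,3,4,6,7,8} {5}
Are 0 and 5 in the same component? no

Answer: no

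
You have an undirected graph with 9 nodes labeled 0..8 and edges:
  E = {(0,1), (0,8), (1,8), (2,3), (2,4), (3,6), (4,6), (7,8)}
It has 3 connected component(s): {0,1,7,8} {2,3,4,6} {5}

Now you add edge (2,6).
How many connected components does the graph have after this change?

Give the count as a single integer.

Answer: 3

Derivation:
Initial component count: 3
Add (2,6): endpoints already in same component. Count unchanged: 3.
New component count: 3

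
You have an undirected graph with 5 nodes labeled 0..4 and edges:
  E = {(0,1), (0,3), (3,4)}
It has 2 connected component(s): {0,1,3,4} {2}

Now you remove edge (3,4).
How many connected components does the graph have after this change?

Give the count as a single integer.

Answer: 3

Derivation:
Initial component count: 2
Remove (3,4): it was a bridge. Count increases: 2 -> 3.
  After removal, components: {0,1,3} {2} {4}
New component count: 3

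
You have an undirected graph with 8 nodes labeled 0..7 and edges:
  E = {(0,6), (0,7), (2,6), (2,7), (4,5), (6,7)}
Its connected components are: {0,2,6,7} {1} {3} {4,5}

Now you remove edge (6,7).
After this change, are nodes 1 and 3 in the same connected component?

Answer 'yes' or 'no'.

Initial components: {0,2,6,7} {1} {3} {4,5}
Removing edge (6,7): not a bridge — component count unchanged at 4.
New components: {0,2,6,7} {1} {3} {4,5}
Are 1 and 3 in the same component? no

Answer: no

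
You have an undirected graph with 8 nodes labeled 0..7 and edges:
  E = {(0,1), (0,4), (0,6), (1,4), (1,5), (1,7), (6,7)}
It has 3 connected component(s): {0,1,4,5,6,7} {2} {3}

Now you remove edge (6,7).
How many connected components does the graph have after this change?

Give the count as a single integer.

Answer: 3

Derivation:
Initial component count: 3
Remove (6,7): not a bridge. Count unchanged: 3.
  After removal, components: {0,1,4,5,6,7} {2} {3}
New component count: 3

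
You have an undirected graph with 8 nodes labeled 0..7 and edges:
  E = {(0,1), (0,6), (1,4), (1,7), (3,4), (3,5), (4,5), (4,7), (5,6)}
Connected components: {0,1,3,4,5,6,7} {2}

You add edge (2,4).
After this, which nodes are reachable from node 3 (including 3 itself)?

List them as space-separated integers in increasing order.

Before: nodes reachable from 3: {0,1,3,4,5,6,7}
Adding (2,4): merges 3's component with another. Reachability grows.
After: nodes reachable from 3: {0,1,2,3,4,5,6,7}

Answer: 0 1 2 3 4 5 6 7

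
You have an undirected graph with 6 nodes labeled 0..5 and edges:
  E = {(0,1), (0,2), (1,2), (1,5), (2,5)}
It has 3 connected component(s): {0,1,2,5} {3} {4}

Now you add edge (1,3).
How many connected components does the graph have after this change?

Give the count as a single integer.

Initial component count: 3
Add (1,3): merges two components. Count decreases: 3 -> 2.
New component count: 2

Answer: 2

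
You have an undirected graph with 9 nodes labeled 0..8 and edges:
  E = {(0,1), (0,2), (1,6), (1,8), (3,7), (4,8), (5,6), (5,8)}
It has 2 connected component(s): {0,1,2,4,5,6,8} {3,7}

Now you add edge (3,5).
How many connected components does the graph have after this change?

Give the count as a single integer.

Answer: 1

Derivation:
Initial component count: 2
Add (3,5): merges two components. Count decreases: 2 -> 1.
New component count: 1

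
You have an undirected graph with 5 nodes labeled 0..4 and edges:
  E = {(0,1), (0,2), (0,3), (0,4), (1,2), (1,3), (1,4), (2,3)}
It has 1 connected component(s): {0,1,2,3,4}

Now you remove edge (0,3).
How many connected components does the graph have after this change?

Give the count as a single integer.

Initial component count: 1
Remove (0,3): not a bridge. Count unchanged: 1.
  After removal, components: {0,1,2,3,4}
New component count: 1

Answer: 1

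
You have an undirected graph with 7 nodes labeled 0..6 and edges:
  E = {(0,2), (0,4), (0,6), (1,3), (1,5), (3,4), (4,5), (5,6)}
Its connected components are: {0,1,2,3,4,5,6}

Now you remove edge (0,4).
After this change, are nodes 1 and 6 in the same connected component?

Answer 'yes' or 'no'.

Answer: yes

Derivation:
Initial components: {0,1,2,3,4,5,6}
Removing edge (0,4): not a bridge — component count unchanged at 1.
New components: {0,1,2,3,4,5,6}
Are 1 and 6 in the same component? yes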